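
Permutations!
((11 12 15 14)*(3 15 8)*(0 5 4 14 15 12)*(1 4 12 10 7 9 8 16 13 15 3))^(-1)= (0 11 14 4 1 8 9 7 10 3 15 13 16 12 5)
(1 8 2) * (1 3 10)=(1 8 2 3 10)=[0, 8, 3, 10, 4, 5, 6, 7, 2, 9, 1]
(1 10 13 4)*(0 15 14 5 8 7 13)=(0 15 14 5 8 7 13 4 1 10)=[15, 10, 2, 3, 1, 8, 6, 13, 7, 9, 0, 11, 12, 4, 5, 14]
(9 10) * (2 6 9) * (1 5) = [0, 5, 6, 3, 4, 1, 9, 7, 8, 10, 2] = (1 5)(2 6 9 10)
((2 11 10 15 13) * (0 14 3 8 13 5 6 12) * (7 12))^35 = (0 5 2 14 6 11 3 7 10 8 12 15 13)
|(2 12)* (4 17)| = |(2 12)(4 17)| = 2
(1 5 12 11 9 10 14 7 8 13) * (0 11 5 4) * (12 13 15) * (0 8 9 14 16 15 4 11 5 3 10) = (0 5 13 1 11 14 7 9)(3 10 16 15 12)(4 8) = [5, 11, 2, 10, 8, 13, 6, 9, 4, 0, 16, 14, 3, 1, 7, 12, 15]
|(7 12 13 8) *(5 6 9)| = 12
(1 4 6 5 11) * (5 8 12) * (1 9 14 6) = [0, 4, 2, 3, 1, 11, 8, 7, 12, 14, 10, 9, 5, 13, 6] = (1 4)(5 11 9 14 6 8 12)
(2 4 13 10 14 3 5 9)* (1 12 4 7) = (1 12 4 13 10 14 3 5 9 2 7) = [0, 12, 7, 5, 13, 9, 6, 1, 8, 2, 14, 11, 4, 10, 3]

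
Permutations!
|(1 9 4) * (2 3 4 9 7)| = 5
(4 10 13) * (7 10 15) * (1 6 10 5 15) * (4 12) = (1 6 10 13 12 4)(5 15 7) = [0, 6, 2, 3, 1, 15, 10, 5, 8, 9, 13, 11, 4, 12, 14, 7]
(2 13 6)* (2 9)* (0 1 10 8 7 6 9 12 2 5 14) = (0 1 10 8 7 6 12 2 13 9 5 14) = [1, 10, 13, 3, 4, 14, 12, 6, 7, 5, 8, 11, 2, 9, 0]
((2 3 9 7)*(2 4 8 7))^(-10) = (2 9 3)(4 7 8)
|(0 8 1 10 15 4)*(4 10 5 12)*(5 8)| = 4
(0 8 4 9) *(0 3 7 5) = [8, 1, 2, 7, 9, 0, 6, 5, 4, 3] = (0 8 4 9 3 7 5)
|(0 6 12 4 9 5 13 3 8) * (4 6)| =14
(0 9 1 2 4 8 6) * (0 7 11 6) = (0 9 1 2 4 8)(6 7 11) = [9, 2, 4, 3, 8, 5, 7, 11, 0, 1, 10, 6]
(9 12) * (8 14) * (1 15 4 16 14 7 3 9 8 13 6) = (1 15 4 16 14 13 6)(3 9 12 8 7) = [0, 15, 2, 9, 16, 5, 1, 3, 7, 12, 10, 11, 8, 6, 13, 4, 14]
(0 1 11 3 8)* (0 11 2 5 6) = [1, 2, 5, 8, 4, 6, 0, 7, 11, 9, 10, 3] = (0 1 2 5 6)(3 8 11)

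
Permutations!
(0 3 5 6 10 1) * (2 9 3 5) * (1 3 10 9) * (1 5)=(0 1)(2 5 6 9 10 3)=[1, 0, 5, 2, 4, 6, 9, 7, 8, 10, 3]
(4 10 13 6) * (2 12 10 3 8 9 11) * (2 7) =(2 12 10 13 6 4 3 8 9 11 7) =[0, 1, 12, 8, 3, 5, 4, 2, 9, 11, 13, 7, 10, 6]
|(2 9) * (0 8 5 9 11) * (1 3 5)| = 8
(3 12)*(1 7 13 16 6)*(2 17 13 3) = [0, 7, 17, 12, 4, 5, 1, 3, 8, 9, 10, 11, 2, 16, 14, 15, 6, 13] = (1 7 3 12 2 17 13 16 6)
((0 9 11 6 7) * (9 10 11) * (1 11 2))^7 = ((0 10 2 1 11 6 7))^7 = (11)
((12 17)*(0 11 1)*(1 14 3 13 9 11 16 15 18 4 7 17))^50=(0 7 16 17 15 12 18 1 4)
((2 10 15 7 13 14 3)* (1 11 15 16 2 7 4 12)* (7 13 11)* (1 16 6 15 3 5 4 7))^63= ((2 10 6 15 7 11 3 13 14 5 4 12 16))^63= (2 12 5 13 11 15 10 16 4 14 3 7 6)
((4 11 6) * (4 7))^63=(4 7 6 11)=((4 11 6 7))^63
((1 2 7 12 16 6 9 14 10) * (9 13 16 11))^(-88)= ((1 2 7 12 11 9 14 10)(6 13 16))^(-88)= (6 16 13)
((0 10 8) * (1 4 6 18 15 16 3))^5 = (0 8 10)(1 16 18 4 3 15 6)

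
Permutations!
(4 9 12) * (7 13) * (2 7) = (2 7 13)(4 9 12) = [0, 1, 7, 3, 9, 5, 6, 13, 8, 12, 10, 11, 4, 2]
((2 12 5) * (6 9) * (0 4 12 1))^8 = (0 12 2)(1 4 5) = ((0 4 12 5 2 1)(6 9))^8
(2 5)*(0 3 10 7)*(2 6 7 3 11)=(0 11 2 5 6 7)(3 10)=[11, 1, 5, 10, 4, 6, 7, 0, 8, 9, 3, 2]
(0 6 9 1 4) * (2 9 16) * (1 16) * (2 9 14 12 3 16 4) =[6, 2, 14, 16, 0, 5, 1, 7, 8, 4, 10, 11, 3, 13, 12, 15, 9] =(0 6 1 2 14 12 3 16 9 4)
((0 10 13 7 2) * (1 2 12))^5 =((0 10 13 7 12 1 2))^5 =(0 1 7 10 2 12 13)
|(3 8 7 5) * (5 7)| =|(3 8 5)| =3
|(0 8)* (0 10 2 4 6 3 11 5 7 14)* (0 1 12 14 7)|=|(0 8 10 2 4 6 3 11 5)(1 12 14)|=9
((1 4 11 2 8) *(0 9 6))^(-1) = ((0 9 6)(1 4 11 2 8))^(-1) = (0 6 9)(1 8 2 11 4)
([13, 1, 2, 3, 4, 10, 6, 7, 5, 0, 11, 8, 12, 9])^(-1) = [9, 1, 2, 3, 4, 8, 6, 7, 11, 13, 5, 10, 12, 0]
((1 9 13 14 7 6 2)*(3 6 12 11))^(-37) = ((1 9 13 14 7 12 11 3 6 2))^(-37) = (1 14 11 2 13 12 6 9 7 3)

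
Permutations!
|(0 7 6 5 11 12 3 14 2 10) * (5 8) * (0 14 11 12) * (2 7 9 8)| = |(0 9 8 5 12 3 11)(2 10 14 7 6)| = 35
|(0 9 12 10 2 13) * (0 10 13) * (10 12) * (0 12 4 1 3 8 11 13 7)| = 6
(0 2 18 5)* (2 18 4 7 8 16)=[18, 1, 4, 3, 7, 0, 6, 8, 16, 9, 10, 11, 12, 13, 14, 15, 2, 17, 5]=(0 18 5)(2 4 7 8 16)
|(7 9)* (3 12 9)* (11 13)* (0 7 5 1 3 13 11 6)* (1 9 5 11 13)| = |(0 7 1 3 12 5 9 11 13 6)| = 10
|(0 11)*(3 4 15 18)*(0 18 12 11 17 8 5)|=12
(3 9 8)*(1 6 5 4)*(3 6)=(1 3 9 8 6 5 4)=[0, 3, 2, 9, 1, 4, 5, 7, 6, 8]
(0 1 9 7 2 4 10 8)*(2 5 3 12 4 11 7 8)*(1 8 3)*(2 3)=[8, 9, 11, 12, 10, 1, 6, 5, 0, 2, 3, 7, 4]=(0 8)(1 9 2 11 7 5)(3 12 4 10)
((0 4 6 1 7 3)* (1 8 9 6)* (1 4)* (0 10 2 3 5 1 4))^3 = (10)(0 4)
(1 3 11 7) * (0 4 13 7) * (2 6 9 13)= (0 4 2 6 9 13 7 1 3 11)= [4, 3, 6, 11, 2, 5, 9, 1, 8, 13, 10, 0, 12, 7]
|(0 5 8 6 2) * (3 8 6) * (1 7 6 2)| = |(0 5 2)(1 7 6)(3 8)| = 6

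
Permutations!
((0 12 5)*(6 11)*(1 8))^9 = (12)(1 8)(6 11) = ((0 12 5)(1 8)(6 11))^9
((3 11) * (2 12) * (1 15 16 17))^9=((1 15 16 17)(2 12)(3 11))^9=(1 15 16 17)(2 12)(3 11)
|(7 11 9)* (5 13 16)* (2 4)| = |(2 4)(5 13 16)(7 11 9)| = 6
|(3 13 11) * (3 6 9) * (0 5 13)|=7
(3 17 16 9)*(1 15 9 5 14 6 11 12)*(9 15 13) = [0, 13, 2, 17, 4, 14, 11, 7, 8, 3, 10, 12, 1, 9, 6, 15, 5, 16] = (1 13 9 3 17 16 5 14 6 11 12)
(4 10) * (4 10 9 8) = (10)(4 9 8) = [0, 1, 2, 3, 9, 5, 6, 7, 4, 8, 10]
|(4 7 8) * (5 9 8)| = |(4 7 5 9 8)| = 5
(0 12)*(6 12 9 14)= [9, 1, 2, 3, 4, 5, 12, 7, 8, 14, 10, 11, 0, 13, 6]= (0 9 14 6 12)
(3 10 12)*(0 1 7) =[1, 7, 2, 10, 4, 5, 6, 0, 8, 9, 12, 11, 3] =(0 1 7)(3 10 12)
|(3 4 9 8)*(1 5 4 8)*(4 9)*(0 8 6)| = |(0 8 3 6)(1 5 9)| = 12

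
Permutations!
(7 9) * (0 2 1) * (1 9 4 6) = [2, 0, 9, 3, 6, 5, 1, 4, 8, 7] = (0 2 9 7 4 6 1)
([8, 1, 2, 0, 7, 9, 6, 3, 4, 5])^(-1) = (0 3 7 4 8)(5 9)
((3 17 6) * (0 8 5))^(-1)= (0 5 8)(3 6 17)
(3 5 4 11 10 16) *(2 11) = (2 11 10 16 3 5 4) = [0, 1, 11, 5, 2, 4, 6, 7, 8, 9, 16, 10, 12, 13, 14, 15, 3]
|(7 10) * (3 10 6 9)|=|(3 10 7 6 9)|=5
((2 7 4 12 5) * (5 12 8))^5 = (12)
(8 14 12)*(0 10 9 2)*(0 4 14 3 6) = (0 10 9 2 4 14 12 8 3 6) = [10, 1, 4, 6, 14, 5, 0, 7, 3, 2, 9, 11, 8, 13, 12]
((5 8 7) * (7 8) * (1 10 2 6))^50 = (1 2)(6 10)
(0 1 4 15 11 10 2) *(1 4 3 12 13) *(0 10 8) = (0 4 15 11 8)(1 3 12 13)(2 10) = [4, 3, 10, 12, 15, 5, 6, 7, 0, 9, 2, 8, 13, 1, 14, 11]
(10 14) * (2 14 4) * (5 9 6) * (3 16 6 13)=[0, 1, 14, 16, 2, 9, 5, 7, 8, 13, 4, 11, 12, 3, 10, 15, 6]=(2 14 10 4)(3 16 6 5 9 13)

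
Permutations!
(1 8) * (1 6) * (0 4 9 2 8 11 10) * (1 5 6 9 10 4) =(0 1 11 4 10)(2 8 9)(5 6) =[1, 11, 8, 3, 10, 6, 5, 7, 9, 2, 0, 4]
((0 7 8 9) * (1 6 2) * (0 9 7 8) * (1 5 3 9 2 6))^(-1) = (0 7 8)(2 9 3 5)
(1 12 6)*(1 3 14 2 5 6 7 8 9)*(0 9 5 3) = (0 9 1 12 7 8 5 6)(2 3 14) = [9, 12, 3, 14, 4, 6, 0, 8, 5, 1, 10, 11, 7, 13, 2]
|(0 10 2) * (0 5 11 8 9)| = |(0 10 2 5 11 8 9)| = 7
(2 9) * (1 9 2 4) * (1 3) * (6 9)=(1 6 9 4 3)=[0, 6, 2, 1, 3, 5, 9, 7, 8, 4]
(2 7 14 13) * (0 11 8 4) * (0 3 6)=[11, 1, 7, 6, 3, 5, 0, 14, 4, 9, 10, 8, 12, 2, 13]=(0 11 8 4 3 6)(2 7 14 13)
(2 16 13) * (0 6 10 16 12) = (0 6 10 16 13 2 12) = [6, 1, 12, 3, 4, 5, 10, 7, 8, 9, 16, 11, 0, 2, 14, 15, 13]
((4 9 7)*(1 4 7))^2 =(1 9 4)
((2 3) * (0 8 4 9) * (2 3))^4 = ((0 8 4 9))^4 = (9)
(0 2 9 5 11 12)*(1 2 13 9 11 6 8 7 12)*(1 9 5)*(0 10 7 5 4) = (0 13 4)(1 2 11 9)(5 6 8)(7 12 10) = [13, 2, 11, 3, 0, 6, 8, 12, 5, 1, 7, 9, 10, 4]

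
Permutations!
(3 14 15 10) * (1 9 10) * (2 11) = [0, 9, 11, 14, 4, 5, 6, 7, 8, 10, 3, 2, 12, 13, 15, 1] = (1 9 10 3 14 15)(2 11)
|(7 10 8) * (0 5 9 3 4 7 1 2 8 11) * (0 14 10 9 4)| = 6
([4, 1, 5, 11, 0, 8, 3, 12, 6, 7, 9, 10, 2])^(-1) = (0 4)(2 12 7 9 10 11 3 6 8 5)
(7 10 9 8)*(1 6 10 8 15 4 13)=[0, 6, 2, 3, 13, 5, 10, 8, 7, 15, 9, 11, 12, 1, 14, 4]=(1 6 10 9 15 4 13)(7 8)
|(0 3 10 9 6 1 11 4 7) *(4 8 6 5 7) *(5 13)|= 28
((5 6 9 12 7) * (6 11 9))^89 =(5 7 12 9 11)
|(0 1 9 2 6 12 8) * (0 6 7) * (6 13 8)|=10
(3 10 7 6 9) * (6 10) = (3 6 9)(7 10) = [0, 1, 2, 6, 4, 5, 9, 10, 8, 3, 7]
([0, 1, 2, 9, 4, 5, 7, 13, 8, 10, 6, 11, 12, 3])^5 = [0, 1, 2, 13, 4, 5, 10, 6, 8, 3, 9, 11, 12, 7]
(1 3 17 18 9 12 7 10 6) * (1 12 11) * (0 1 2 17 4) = (0 1 3 4)(2 17 18 9 11)(6 12 7 10) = [1, 3, 17, 4, 0, 5, 12, 10, 8, 11, 6, 2, 7, 13, 14, 15, 16, 18, 9]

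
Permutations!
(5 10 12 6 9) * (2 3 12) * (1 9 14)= (1 9 5 10 2 3 12 6 14)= [0, 9, 3, 12, 4, 10, 14, 7, 8, 5, 2, 11, 6, 13, 1]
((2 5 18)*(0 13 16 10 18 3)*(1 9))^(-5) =((0 13 16 10 18 2 5 3)(1 9))^(-5) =(0 10 5 13 18 3 16 2)(1 9)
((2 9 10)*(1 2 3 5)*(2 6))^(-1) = (1 5 3 10 9 2 6)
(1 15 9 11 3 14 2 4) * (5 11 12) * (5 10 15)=(1 5 11 3 14 2 4)(9 12 10 15)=[0, 5, 4, 14, 1, 11, 6, 7, 8, 12, 15, 3, 10, 13, 2, 9]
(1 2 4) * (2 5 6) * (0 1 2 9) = (0 1 5 6 9)(2 4) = [1, 5, 4, 3, 2, 6, 9, 7, 8, 0]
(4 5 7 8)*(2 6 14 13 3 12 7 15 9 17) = [0, 1, 6, 12, 5, 15, 14, 8, 4, 17, 10, 11, 7, 3, 13, 9, 16, 2] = (2 6 14 13 3 12 7 8 4 5 15 9 17)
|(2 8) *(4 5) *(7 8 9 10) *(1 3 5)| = 20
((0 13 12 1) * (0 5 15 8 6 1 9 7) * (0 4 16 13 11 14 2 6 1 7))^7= (0 16 2 9 4 14 12 7 11 13 6)(1 8 15 5)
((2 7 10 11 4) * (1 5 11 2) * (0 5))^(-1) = ((0 5 11 4 1)(2 7 10))^(-1) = (0 1 4 11 5)(2 10 7)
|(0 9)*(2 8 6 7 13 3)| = 6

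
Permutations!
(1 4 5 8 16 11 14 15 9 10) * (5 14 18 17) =(1 4 14 15 9 10)(5 8 16 11 18 17) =[0, 4, 2, 3, 14, 8, 6, 7, 16, 10, 1, 18, 12, 13, 15, 9, 11, 5, 17]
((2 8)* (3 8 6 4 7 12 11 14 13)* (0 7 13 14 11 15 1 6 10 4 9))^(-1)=(0 9 6 1 15 12 7)(2 8 3 13 4 10)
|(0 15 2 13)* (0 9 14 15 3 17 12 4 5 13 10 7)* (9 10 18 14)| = 36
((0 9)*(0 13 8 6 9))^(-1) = ((6 9 13 8))^(-1) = (6 8 13 9)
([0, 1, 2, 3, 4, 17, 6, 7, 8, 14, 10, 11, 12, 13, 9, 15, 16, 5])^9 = (5 17)(9 14)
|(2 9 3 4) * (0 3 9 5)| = 5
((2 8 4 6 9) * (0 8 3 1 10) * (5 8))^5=((0 5 8 4 6 9 2 3 1 10))^5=(0 9)(1 4)(2 5)(3 8)(6 10)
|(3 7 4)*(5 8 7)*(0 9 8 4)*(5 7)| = |(0 9 8 5 4 3 7)| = 7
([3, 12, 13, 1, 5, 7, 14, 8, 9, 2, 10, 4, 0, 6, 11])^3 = (0 12 1 3)(2 14 5 9 6 4 8 13 11 7)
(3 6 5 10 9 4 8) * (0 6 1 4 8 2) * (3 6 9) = (0 9 8 6 5 10 3 1 4 2) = [9, 4, 0, 1, 2, 10, 5, 7, 6, 8, 3]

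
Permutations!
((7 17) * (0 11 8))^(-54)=(17)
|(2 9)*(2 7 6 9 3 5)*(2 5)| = 6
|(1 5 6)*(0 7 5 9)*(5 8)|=|(0 7 8 5 6 1 9)|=7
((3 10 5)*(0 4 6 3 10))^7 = ((0 4 6 3)(5 10))^7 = (0 3 6 4)(5 10)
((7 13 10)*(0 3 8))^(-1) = (0 8 3)(7 10 13) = ((0 3 8)(7 13 10))^(-1)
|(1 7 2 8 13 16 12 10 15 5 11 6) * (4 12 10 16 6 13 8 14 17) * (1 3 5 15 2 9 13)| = |(1 7 9 13 6 3 5 11)(2 14 17 4 12 16 10)| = 56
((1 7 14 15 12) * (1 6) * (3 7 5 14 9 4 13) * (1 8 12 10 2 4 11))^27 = (1 15 4 7)(2 3 11 14)(5 10 13 9) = ((1 5 14 15 10 2 4 13 3 7 9 11)(6 8 12))^27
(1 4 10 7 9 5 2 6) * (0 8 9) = (0 8 9 5 2 6 1 4 10 7) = [8, 4, 6, 3, 10, 2, 1, 0, 9, 5, 7]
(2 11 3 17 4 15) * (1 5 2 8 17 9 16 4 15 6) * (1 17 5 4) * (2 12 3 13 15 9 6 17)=(1 4 17 9 16)(2 11 13 15 8 5 12 3 6)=[0, 4, 11, 6, 17, 12, 2, 7, 5, 16, 10, 13, 3, 15, 14, 8, 1, 9]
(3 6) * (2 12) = [0, 1, 12, 6, 4, 5, 3, 7, 8, 9, 10, 11, 2] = (2 12)(3 6)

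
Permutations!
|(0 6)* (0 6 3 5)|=3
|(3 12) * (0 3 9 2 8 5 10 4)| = 9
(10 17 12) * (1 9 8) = (1 9 8)(10 17 12) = [0, 9, 2, 3, 4, 5, 6, 7, 1, 8, 17, 11, 10, 13, 14, 15, 16, 12]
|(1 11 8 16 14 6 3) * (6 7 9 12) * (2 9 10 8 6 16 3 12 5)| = 30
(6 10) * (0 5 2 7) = (0 5 2 7)(6 10) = [5, 1, 7, 3, 4, 2, 10, 0, 8, 9, 6]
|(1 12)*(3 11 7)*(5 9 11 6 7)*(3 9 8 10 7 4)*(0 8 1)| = 9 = |(0 8 10 7 9 11 5 1 12)(3 6 4)|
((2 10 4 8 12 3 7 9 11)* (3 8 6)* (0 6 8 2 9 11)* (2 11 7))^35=(0 4)(2 11)(3 12)(6 8)(9 10)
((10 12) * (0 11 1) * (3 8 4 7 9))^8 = (12)(0 1 11)(3 7 8 9 4) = ((0 11 1)(3 8 4 7 9)(10 12))^8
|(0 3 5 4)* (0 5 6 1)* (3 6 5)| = 3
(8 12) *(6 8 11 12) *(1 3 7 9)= [0, 3, 2, 7, 4, 5, 8, 9, 6, 1, 10, 12, 11]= (1 3 7 9)(6 8)(11 12)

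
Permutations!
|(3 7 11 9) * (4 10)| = 4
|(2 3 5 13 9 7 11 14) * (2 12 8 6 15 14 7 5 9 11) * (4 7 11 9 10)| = |(2 3 10 4 7)(5 13 9)(6 15 14 12 8)| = 15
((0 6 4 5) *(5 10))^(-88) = ((0 6 4 10 5))^(-88) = (0 4 5 6 10)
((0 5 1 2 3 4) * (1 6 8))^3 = ((0 5 6 8 1 2 3 4))^3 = (0 8 3 5 1 4 6 2)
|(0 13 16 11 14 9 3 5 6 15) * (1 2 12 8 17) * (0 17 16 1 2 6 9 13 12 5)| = |(0 12 8 16 11 14 13 1 6 15 17 2 5 9 3)| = 15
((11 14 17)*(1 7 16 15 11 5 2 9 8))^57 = (1 16 11 17 2 8 7 15 14 5 9)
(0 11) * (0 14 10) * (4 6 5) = (0 11 14 10)(4 6 5) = [11, 1, 2, 3, 6, 4, 5, 7, 8, 9, 0, 14, 12, 13, 10]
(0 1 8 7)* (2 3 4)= (0 1 8 7)(2 3 4)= [1, 8, 3, 4, 2, 5, 6, 0, 7]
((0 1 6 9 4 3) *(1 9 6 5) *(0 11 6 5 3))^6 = (1 3 11 6 5)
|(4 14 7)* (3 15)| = 6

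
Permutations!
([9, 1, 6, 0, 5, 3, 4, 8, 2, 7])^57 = [8, 1, 5, 7, 0, 9, 3, 6, 4, 2]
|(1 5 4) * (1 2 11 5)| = 4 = |(2 11 5 4)|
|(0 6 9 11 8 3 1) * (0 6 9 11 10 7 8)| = |(0 9 10 7 8 3 1 6 11)| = 9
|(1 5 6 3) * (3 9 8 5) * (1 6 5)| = 5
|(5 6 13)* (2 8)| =6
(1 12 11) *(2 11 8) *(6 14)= [0, 12, 11, 3, 4, 5, 14, 7, 2, 9, 10, 1, 8, 13, 6]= (1 12 8 2 11)(6 14)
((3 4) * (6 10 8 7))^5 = (3 4)(6 10 8 7) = ((3 4)(6 10 8 7))^5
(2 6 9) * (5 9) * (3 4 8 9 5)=(2 6 3 4 8 9)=[0, 1, 6, 4, 8, 5, 3, 7, 9, 2]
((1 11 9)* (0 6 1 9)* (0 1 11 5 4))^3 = (0 1)(4 11)(5 6) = ((0 6 11 1 5 4))^3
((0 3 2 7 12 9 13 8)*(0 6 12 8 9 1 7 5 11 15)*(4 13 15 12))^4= (0 11 8 9 2 1 4)(3 12 6 15 5 7 13)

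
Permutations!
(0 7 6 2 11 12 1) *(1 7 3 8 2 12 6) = (0 3 8 2 11 6 12 7 1) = [3, 0, 11, 8, 4, 5, 12, 1, 2, 9, 10, 6, 7]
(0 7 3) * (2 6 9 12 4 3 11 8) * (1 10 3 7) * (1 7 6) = [7, 10, 1, 0, 6, 5, 9, 11, 2, 12, 3, 8, 4] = (0 7 11 8 2 1 10 3)(4 6 9 12)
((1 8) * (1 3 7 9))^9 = (1 9 7 3 8)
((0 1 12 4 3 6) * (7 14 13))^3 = ((0 1 12 4 3 6)(7 14 13))^3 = (14)(0 4)(1 3)(6 12)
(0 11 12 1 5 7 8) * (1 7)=(0 11 12 7 8)(1 5)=[11, 5, 2, 3, 4, 1, 6, 8, 0, 9, 10, 12, 7]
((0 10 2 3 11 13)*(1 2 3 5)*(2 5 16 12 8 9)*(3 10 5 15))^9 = (0 1 3 13 5 15 11)(2 9 8 12 16)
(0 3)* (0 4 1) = (0 3 4 1) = [3, 0, 2, 4, 1]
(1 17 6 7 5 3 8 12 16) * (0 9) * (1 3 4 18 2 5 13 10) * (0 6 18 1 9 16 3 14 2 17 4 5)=[16, 4, 0, 8, 1, 5, 7, 13, 12, 6, 9, 11, 3, 10, 2, 15, 14, 18, 17]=(0 16 14 2)(1 4)(3 8 12)(6 7 13 10 9)(17 18)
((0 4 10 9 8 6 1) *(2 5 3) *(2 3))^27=(0 1 6 8 9 10 4)(2 5)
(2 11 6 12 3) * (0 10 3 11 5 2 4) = (0 10 3 4)(2 5)(6 12 11) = [10, 1, 5, 4, 0, 2, 12, 7, 8, 9, 3, 6, 11]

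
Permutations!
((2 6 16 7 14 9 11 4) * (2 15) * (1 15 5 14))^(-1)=(1 7 16 6 2 15)(4 11 9 14 5)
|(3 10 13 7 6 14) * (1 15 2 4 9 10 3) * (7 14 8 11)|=|(1 15 2 4 9 10 13 14)(6 8 11 7)|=8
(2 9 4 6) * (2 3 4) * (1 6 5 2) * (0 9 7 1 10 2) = (0 9 10 2 7 1 6 3 4 5) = [9, 6, 7, 4, 5, 0, 3, 1, 8, 10, 2]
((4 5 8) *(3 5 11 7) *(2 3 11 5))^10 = (11)(4 5 8)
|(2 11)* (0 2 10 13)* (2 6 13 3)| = 12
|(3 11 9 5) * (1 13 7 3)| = 7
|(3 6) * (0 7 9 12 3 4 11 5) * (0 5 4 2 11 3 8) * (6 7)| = |(0 6 2 11 4 3 7 9 12 8)| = 10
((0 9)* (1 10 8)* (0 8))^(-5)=((0 9 8 1 10))^(-5)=(10)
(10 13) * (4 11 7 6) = (4 11 7 6)(10 13) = [0, 1, 2, 3, 11, 5, 4, 6, 8, 9, 13, 7, 12, 10]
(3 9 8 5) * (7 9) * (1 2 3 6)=[0, 2, 3, 7, 4, 6, 1, 9, 5, 8]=(1 2 3 7 9 8 5 6)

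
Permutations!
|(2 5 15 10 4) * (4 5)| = 6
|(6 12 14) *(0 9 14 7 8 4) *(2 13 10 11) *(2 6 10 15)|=|(0 9 14 10 11 6 12 7 8 4)(2 13 15)|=30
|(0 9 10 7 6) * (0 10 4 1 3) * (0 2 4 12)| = |(0 9 12)(1 3 2 4)(6 10 7)| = 12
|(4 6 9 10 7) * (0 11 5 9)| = |(0 11 5 9 10 7 4 6)| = 8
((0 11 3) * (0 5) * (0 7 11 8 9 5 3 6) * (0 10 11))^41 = ((0 8 9 5 7)(6 10 11))^41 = (0 8 9 5 7)(6 11 10)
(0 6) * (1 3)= (0 6)(1 3)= [6, 3, 2, 1, 4, 5, 0]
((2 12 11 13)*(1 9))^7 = ((1 9)(2 12 11 13))^7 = (1 9)(2 13 11 12)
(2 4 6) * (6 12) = (2 4 12 6) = [0, 1, 4, 3, 12, 5, 2, 7, 8, 9, 10, 11, 6]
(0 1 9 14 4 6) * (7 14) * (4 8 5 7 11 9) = [1, 4, 2, 3, 6, 7, 0, 14, 5, 11, 10, 9, 12, 13, 8] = (0 1 4 6)(5 7 14 8)(9 11)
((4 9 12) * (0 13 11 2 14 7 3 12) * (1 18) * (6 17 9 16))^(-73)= (0 7 6 11 12 9 14 16 13 3 17 2 4)(1 18)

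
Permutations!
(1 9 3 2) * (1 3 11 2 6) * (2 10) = (1 9 11 10 2 3 6) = [0, 9, 3, 6, 4, 5, 1, 7, 8, 11, 2, 10]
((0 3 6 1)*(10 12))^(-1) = (0 1 6 3)(10 12)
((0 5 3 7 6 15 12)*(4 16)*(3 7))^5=(0 12 15 6 7 5)(4 16)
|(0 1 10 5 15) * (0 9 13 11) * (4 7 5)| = 10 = |(0 1 10 4 7 5 15 9 13 11)|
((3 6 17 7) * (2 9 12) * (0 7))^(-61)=(0 17 6 3 7)(2 12 9)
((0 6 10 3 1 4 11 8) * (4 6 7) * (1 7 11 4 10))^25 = ((0 11 8)(1 6)(3 7 10))^25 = (0 11 8)(1 6)(3 7 10)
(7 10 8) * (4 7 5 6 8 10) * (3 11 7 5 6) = (3 11 7 4 5)(6 8) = [0, 1, 2, 11, 5, 3, 8, 4, 6, 9, 10, 7]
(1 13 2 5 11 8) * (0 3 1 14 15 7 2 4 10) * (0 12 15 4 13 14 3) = (1 14 4 10 12 15 7 2 5 11 8 3) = [0, 14, 5, 1, 10, 11, 6, 2, 3, 9, 12, 8, 15, 13, 4, 7]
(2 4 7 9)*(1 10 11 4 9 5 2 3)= [0, 10, 9, 1, 7, 2, 6, 5, 8, 3, 11, 4]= (1 10 11 4 7 5 2 9 3)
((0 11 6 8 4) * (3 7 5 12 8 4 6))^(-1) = ((0 11 3 7 5 12 8 6 4))^(-1) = (0 4 6 8 12 5 7 3 11)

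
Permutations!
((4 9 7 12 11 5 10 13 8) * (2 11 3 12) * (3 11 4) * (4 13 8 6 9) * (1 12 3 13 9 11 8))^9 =(1 12 8 13 6 11 5 10)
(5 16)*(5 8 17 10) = (5 16 8 17 10) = [0, 1, 2, 3, 4, 16, 6, 7, 17, 9, 5, 11, 12, 13, 14, 15, 8, 10]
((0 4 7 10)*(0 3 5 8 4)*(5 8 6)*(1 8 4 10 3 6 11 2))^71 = (1 8 10 6 5 11 2)(3 7 4)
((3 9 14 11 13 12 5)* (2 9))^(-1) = ((2 9 14 11 13 12 5 3))^(-1) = (2 3 5 12 13 11 14 9)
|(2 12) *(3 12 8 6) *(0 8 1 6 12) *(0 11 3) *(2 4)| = |(0 8 12 4 2 1 6)(3 11)| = 14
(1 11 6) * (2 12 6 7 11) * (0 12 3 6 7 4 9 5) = (0 12 7 11 4 9 5)(1 2 3 6) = [12, 2, 3, 6, 9, 0, 1, 11, 8, 5, 10, 4, 7]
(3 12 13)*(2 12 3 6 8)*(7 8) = (2 12 13 6 7 8) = [0, 1, 12, 3, 4, 5, 7, 8, 2, 9, 10, 11, 13, 6]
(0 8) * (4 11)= (0 8)(4 11)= [8, 1, 2, 3, 11, 5, 6, 7, 0, 9, 10, 4]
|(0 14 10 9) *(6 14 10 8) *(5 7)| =6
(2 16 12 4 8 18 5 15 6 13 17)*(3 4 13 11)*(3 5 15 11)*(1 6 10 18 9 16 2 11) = (1 6 3 4 8 9 16 12 13 17 11 5)(10 18 15) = [0, 6, 2, 4, 8, 1, 3, 7, 9, 16, 18, 5, 13, 17, 14, 10, 12, 11, 15]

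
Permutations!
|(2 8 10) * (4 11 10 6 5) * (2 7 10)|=|(2 8 6 5 4 11)(7 10)|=6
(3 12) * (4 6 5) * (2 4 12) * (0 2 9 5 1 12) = [2, 12, 4, 9, 6, 0, 1, 7, 8, 5, 10, 11, 3] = (0 2 4 6 1 12 3 9 5)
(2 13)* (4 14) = (2 13)(4 14) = [0, 1, 13, 3, 14, 5, 6, 7, 8, 9, 10, 11, 12, 2, 4]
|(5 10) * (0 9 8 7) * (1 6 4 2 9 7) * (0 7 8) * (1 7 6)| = |(0 8 7 6 4 2 9)(5 10)| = 14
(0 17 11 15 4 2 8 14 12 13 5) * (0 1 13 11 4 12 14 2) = (0 17 4)(1 13 5)(2 8)(11 15 12) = [17, 13, 8, 3, 0, 1, 6, 7, 2, 9, 10, 15, 11, 5, 14, 12, 16, 4]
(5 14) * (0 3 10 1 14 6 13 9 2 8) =(0 3 10 1 14 5 6 13 9 2 8) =[3, 14, 8, 10, 4, 6, 13, 7, 0, 2, 1, 11, 12, 9, 5]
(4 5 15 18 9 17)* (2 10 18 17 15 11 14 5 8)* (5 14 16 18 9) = (2 10 9 15 17 4 8)(5 11 16 18) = [0, 1, 10, 3, 8, 11, 6, 7, 2, 15, 9, 16, 12, 13, 14, 17, 18, 4, 5]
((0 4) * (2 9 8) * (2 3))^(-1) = ((0 4)(2 9 8 3))^(-1) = (0 4)(2 3 8 9)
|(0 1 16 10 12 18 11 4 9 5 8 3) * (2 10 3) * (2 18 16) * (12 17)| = 24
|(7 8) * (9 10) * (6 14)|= 2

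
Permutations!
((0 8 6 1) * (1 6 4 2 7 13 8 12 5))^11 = (0 1 5 12)(2 7 13 8 4)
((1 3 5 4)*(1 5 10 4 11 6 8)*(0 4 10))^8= ((0 4 5 11 6 8 1 3))^8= (11)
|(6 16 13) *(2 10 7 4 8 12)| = 6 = |(2 10 7 4 8 12)(6 16 13)|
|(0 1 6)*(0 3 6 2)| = |(0 1 2)(3 6)| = 6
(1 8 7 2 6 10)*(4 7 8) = (1 4 7 2 6 10) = [0, 4, 6, 3, 7, 5, 10, 2, 8, 9, 1]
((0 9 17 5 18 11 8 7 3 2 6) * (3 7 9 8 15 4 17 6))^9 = (0 8 9 6)(2 3)(4 18)(5 15)(11 17)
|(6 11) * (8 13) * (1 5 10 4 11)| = 6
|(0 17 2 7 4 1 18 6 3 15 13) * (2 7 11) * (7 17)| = 18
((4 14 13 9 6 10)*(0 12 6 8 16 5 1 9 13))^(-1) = (0 14 4 10 6 12)(1 5 16 8 9)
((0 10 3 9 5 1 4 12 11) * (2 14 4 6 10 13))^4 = ((0 13 2 14 4 12 11)(1 6 10 3 9 5))^4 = (0 4 13 12 2 11 14)(1 9 10)(3 6 5)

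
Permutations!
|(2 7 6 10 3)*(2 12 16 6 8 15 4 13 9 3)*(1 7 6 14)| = |(1 7 8 15 4 13 9 3 12 16 14)(2 6 10)| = 33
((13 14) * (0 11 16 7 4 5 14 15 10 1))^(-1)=(0 1 10 15 13 14 5 4 7 16 11)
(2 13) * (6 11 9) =[0, 1, 13, 3, 4, 5, 11, 7, 8, 6, 10, 9, 12, 2] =(2 13)(6 11 9)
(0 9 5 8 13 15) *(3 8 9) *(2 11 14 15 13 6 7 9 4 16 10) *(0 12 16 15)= (0 3 8 6 7 9 5 4 15 12 16 10 2 11 14)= [3, 1, 11, 8, 15, 4, 7, 9, 6, 5, 2, 14, 16, 13, 0, 12, 10]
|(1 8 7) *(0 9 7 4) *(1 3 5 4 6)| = 6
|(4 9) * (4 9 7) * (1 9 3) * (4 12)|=|(1 9 3)(4 7 12)|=3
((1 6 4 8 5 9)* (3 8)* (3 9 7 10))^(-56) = ((1 6 4 9)(3 8 5 7 10))^(-56) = (3 10 7 5 8)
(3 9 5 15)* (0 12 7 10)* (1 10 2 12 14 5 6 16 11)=(0 14 5 15 3 9 6 16 11 1 10)(2 12 7)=[14, 10, 12, 9, 4, 15, 16, 2, 8, 6, 0, 1, 7, 13, 5, 3, 11]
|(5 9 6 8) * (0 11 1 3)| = 4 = |(0 11 1 3)(5 9 6 8)|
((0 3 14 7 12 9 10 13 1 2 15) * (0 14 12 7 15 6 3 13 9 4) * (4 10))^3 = ((0 13 1 2 6 3 12 10 9 4)(14 15))^3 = (0 2 12 4 1 3 9 13 6 10)(14 15)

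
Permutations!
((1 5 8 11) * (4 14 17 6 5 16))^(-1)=(1 11 8 5 6 17 14 4 16)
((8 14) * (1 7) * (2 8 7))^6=(1 2 8 14 7)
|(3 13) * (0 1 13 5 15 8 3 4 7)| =20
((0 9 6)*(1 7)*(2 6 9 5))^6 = (9)(0 2)(5 6)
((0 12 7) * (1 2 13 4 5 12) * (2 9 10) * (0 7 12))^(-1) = ((0 1 9 10 2 13 4 5))^(-1) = (0 5 4 13 2 10 9 1)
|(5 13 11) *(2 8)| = |(2 8)(5 13 11)| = 6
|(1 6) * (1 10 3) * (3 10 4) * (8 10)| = 4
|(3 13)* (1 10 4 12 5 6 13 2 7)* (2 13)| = 8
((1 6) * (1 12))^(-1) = (1 12 6)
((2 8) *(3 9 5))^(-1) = (2 8)(3 5 9)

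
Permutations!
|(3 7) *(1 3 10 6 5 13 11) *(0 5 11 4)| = 12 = |(0 5 13 4)(1 3 7 10 6 11)|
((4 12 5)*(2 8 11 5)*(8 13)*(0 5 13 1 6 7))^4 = ((0 5 4 12 2 1 6 7)(8 11 13))^4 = (0 2)(1 5)(4 6)(7 12)(8 11 13)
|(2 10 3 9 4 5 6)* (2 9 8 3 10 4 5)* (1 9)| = 4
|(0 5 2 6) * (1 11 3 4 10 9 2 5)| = 9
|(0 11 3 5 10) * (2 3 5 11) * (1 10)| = |(0 2 3 11 5 1 10)| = 7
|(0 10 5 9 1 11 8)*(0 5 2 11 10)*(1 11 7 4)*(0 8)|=|(0 8 5 9 11)(1 10 2 7 4)|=5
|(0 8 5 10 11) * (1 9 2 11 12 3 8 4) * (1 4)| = 5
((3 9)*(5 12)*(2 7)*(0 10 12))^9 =(0 10 12 5)(2 7)(3 9)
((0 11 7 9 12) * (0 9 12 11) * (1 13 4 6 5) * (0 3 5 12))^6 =((0 3 5 1 13 4 6 12 9 11 7))^6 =(0 6 3 12 5 9 1 11 13 7 4)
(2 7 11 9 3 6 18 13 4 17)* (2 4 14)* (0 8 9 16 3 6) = [8, 1, 7, 0, 17, 5, 18, 11, 9, 6, 10, 16, 12, 14, 2, 15, 3, 4, 13] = (0 8 9 6 18 13 14 2 7 11 16 3)(4 17)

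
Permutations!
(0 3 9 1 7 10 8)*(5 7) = (0 3 9 1 5 7 10 8) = [3, 5, 2, 9, 4, 7, 6, 10, 0, 1, 8]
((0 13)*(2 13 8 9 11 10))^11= (0 10 8 2 9 13 11)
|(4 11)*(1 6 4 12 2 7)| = |(1 6 4 11 12 2 7)| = 7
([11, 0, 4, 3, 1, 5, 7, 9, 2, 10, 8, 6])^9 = [1, 4, 8, 3, 2, 5, 11, 6, 10, 7, 9, 0]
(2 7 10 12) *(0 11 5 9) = (0 11 5 9)(2 7 10 12) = [11, 1, 7, 3, 4, 9, 6, 10, 8, 0, 12, 5, 2]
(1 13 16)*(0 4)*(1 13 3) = (0 4)(1 3)(13 16) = [4, 3, 2, 1, 0, 5, 6, 7, 8, 9, 10, 11, 12, 16, 14, 15, 13]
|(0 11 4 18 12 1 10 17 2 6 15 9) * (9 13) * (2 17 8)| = |(0 11 4 18 12 1 10 8 2 6 15 13 9)| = 13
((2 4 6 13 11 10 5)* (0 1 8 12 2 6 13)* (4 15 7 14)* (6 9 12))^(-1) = ((0 1 8 6)(2 15 7 14 4 13 11 10 5 9 12))^(-1) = (0 6 8 1)(2 12 9 5 10 11 13 4 14 7 15)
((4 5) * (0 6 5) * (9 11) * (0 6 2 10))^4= ((0 2 10)(4 6 5)(9 11))^4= (11)(0 2 10)(4 6 5)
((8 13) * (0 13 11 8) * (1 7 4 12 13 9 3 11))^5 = (0 1)(3 4)(7 9)(8 13)(11 12)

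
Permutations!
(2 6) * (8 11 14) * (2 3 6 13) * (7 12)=(2 13)(3 6)(7 12)(8 11 14)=[0, 1, 13, 6, 4, 5, 3, 12, 11, 9, 10, 14, 7, 2, 8]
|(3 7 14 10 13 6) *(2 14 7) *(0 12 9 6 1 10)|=21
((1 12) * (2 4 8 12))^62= (1 4 12 2 8)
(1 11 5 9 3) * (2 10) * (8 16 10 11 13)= (1 13 8 16 10 2 11 5 9 3)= [0, 13, 11, 1, 4, 9, 6, 7, 16, 3, 2, 5, 12, 8, 14, 15, 10]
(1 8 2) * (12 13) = (1 8 2)(12 13) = [0, 8, 1, 3, 4, 5, 6, 7, 2, 9, 10, 11, 13, 12]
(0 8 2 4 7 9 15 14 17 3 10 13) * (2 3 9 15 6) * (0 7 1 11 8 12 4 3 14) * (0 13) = (0 12 4 1 11 8 14 17 9 6 2 3 10)(7 15 13) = [12, 11, 3, 10, 1, 5, 2, 15, 14, 6, 0, 8, 4, 7, 17, 13, 16, 9]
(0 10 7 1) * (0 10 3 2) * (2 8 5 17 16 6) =(0 3 8 5 17 16 6 2)(1 10 7) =[3, 10, 0, 8, 4, 17, 2, 1, 5, 9, 7, 11, 12, 13, 14, 15, 6, 16]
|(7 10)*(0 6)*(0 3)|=|(0 6 3)(7 10)|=6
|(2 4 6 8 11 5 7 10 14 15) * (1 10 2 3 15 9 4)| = |(1 10 14 9 4 6 8 11 5 7 2)(3 15)| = 22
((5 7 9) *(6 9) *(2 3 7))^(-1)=((2 3 7 6 9 5))^(-1)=(2 5 9 6 7 3)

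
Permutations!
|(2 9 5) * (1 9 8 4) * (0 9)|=|(0 9 5 2 8 4 1)|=7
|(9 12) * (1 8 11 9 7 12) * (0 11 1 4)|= 4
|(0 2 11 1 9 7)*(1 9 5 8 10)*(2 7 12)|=|(0 7)(1 5 8 10)(2 11 9 12)|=4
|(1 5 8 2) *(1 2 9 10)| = |(1 5 8 9 10)| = 5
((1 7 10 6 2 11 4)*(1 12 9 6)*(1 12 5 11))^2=(1 10 9 2 7 12 6)(4 11 5)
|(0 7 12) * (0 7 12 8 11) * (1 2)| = 10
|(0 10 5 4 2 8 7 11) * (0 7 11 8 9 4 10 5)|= 3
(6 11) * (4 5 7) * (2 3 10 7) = (2 3 10 7 4 5)(6 11) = [0, 1, 3, 10, 5, 2, 11, 4, 8, 9, 7, 6]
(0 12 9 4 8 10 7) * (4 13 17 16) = [12, 1, 2, 3, 8, 5, 6, 0, 10, 13, 7, 11, 9, 17, 14, 15, 4, 16] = (0 12 9 13 17 16 4 8 10 7)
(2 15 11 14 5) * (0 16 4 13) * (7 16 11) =[11, 1, 15, 3, 13, 2, 6, 16, 8, 9, 10, 14, 12, 0, 5, 7, 4] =(0 11 14 5 2 15 7 16 4 13)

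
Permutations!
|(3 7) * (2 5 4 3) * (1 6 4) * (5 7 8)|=|(1 6 4 3 8 5)(2 7)|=6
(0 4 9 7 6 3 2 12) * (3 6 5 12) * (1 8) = [4, 8, 3, 2, 9, 12, 6, 5, 1, 7, 10, 11, 0] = (0 4 9 7 5 12)(1 8)(2 3)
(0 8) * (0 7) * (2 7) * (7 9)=(0 8 2 9 7)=[8, 1, 9, 3, 4, 5, 6, 0, 2, 7]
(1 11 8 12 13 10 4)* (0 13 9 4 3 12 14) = (0 13 10 3 12 9 4 1 11 8 14) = [13, 11, 2, 12, 1, 5, 6, 7, 14, 4, 3, 8, 9, 10, 0]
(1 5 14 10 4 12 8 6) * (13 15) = [0, 5, 2, 3, 12, 14, 1, 7, 6, 9, 4, 11, 8, 15, 10, 13] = (1 5 14 10 4 12 8 6)(13 15)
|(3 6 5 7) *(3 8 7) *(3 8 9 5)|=4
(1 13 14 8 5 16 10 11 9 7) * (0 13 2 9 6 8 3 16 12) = (0 13 14 3 16 10 11 6 8 5 12)(1 2 9 7) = [13, 2, 9, 16, 4, 12, 8, 1, 5, 7, 11, 6, 0, 14, 3, 15, 10]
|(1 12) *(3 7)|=2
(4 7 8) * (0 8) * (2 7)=(0 8 4 2 7)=[8, 1, 7, 3, 2, 5, 6, 0, 4]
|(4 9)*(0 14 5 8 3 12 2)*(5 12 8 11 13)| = 12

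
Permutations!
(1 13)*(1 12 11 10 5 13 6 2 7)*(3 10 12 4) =(1 6 2 7)(3 10 5 13 4)(11 12) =[0, 6, 7, 10, 3, 13, 2, 1, 8, 9, 5, 12, 11, 4]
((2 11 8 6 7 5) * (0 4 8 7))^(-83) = ((0 4 8 6)(2 11 7 5))^(-83) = (0 4 8 6)(2 11 7 5)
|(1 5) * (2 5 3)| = 4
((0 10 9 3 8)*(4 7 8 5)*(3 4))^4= ((0 10 9 4 7 8)(3 5))^4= (0 7 9)(4 10 8)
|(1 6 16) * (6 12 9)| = |(1 12 9 6 16)| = 5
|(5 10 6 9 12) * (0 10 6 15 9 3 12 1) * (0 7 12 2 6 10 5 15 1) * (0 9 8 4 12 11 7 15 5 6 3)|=|(0 6)(1 15 8 4 12 5 10)(2 3)(7 11)|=14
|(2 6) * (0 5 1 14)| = |(0 5 1 14)(2 6)| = 4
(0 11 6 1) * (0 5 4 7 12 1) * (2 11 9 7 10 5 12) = (0 9 7 2 11 6)(1 12)(4 10 5) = [9, 12, 11, 3, 10, 4, 0, 2, 8, 7, 5, 6, 1]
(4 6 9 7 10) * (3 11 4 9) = (3 11 4 6)(7 10 9) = [0, 1, 2, 11, 6, 5, 3, 10, 8, 7, 9, 4]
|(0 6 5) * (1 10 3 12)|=12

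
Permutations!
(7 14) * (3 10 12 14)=(3 10 12 14 7)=[0, 1, 2, 10, 4, 5, 6, 3, 8, 9, 12, 11, 14, 13, 7]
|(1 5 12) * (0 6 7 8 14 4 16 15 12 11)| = |(0 6 7 8 14 4 16 15 12 1 5 11)| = 12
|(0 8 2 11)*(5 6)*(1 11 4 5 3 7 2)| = |(0 8 1 11)(2 4 5 6 3 7)| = 12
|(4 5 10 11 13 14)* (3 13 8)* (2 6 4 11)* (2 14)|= 10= |(2 6 4 5 10 14 11 8 3 13)|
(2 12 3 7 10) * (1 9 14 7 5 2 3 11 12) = (1 9 14 7 10 3 5 2)(11 12) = [0, 9, 1, 5, 4, 2, 6, 10, 8, 14, 3, 12, 11, 13, 7]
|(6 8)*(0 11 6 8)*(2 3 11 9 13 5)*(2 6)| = |(0 9 13 5 6)(2 3 11)| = 15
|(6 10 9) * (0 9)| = 4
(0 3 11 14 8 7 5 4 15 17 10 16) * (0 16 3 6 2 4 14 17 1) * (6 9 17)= (0 9 17 10 3 11 6 2 4 15 1)(5 14 8 7)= [9, 0, 4, 11, 15, 14, 2, 5, 7, 17, 3, 6, 12, 13, 8, 1, 16, 10]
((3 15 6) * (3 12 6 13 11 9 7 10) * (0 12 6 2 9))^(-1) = ((0 12 2 9 7 10 3 15 13 11))^(-1) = (0 11 13 15 3 10 7 9 2 12)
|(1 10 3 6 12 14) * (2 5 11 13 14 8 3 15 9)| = 36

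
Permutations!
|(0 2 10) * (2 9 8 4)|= 6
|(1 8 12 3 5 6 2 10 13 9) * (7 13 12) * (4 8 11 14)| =|(1 11 14 4 8 7 13 9)(2 10 12 3 5 6)| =24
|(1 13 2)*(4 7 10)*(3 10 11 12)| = |(1 13 2)(3 10 4 7 11 12)| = 6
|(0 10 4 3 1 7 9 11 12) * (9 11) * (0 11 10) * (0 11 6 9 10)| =10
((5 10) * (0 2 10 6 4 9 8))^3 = ((0 2 10 5 6 4 9 8))^3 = (0 5 9 2 6 8 10 4)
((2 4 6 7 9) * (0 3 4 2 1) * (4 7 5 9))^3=((0 3 7 4 6 5 9 1))^3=(0 4 9 3 6 1 7 5)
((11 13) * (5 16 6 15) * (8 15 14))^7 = (5 16 6 14 8 15)(11 13)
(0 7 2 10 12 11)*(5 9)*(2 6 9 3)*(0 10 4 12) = (0 7 6 9 5 3 2 4 12 11 10) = [7, 1, 4, 2, 12, 3, 9, 6, 8, 5, 0, 10, 11]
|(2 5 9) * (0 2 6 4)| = |(0 2 5 9 6 4)| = 6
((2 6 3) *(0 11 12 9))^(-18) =(0 12)(9 11)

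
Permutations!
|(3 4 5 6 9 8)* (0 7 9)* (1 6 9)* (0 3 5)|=|(0 7 1 6 3 4)(5 9 8)|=6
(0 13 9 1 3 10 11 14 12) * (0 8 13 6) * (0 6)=(1 3 10 11 14 12 8 13 9)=[0, 3, 2, 10, 4, 5, 6, 7, 13, 1, 11, 14, 8, 9, 12]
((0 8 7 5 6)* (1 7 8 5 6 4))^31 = (8)(0 5 4 1 7 6)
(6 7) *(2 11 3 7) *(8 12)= (2 11 3 7 6)(8 12)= [0, 1, 11, 7, 4, 5, 2, 6, 12, 9, 10, 3, 8]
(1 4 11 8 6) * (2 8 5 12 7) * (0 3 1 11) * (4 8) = (0 3 1 8 6 11 5 12 7 2 4) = [3, 8, 4, 1, 0, 12, 11, 2, 6, 9, 10, 5, 7]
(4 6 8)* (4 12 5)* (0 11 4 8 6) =(0 11 4)(5 8 12) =[11, 1, 2, 3, 0, 8, 6, 7, 12, 9, 10, 4, 5]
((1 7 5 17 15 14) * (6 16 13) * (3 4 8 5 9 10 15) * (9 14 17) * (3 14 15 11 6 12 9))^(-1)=(1 14 17 15 7)(3 5 8 4)(6 11 10 9 12 13 16)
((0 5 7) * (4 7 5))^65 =((0 4 7))^65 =(0 7 4)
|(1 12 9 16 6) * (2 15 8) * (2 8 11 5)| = 20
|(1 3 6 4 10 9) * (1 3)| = 5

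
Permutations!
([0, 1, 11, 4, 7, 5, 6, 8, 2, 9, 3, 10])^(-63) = (11)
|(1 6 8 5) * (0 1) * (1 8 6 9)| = 6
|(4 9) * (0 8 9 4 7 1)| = |(0 8 9 7 1)| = 5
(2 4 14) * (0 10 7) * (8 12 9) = [10, 1, 4, 3, 14, 5, 6, 0, 12, 8, 7, 11, 9, 13, 2] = (0 10 7)(2 4 14)(8 12 9)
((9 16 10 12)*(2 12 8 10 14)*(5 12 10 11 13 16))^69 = ((2 10 8 11 13 16 14)(5 12 9))^69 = (2 14 16 13 11 8 10)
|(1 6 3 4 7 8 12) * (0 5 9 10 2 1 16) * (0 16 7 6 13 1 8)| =24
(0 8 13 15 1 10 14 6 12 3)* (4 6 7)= (0 8 13 15 1 10 14 7 4 6 12 3)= [8, 10, 2, 0, 6, 5, 12, 4, 13, 9, 14, 11, 3, 15, 7, 1]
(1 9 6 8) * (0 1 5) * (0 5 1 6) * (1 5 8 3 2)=(0 6 3 2 1 9)(5 8)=[6, 9, 1, 2, 4, 8, 3, 7, 5, 0]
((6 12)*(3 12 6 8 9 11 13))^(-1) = ((3 12 8 9 11 13))^(-1) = (3 13 11 9 8 12)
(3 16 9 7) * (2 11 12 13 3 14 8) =(2 11 12 13 3 16 9 7 14 8) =[0, 1, 11, 16, 4, 5, 6, 14, 2, 7, 10, 12, 13, 3, 8, 15, 9]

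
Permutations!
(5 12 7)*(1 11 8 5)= (1 11 8 5 12 7)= [0, 11, 2, 3, 4, 12, 6, 1, 5, 9, 10, 8, 7]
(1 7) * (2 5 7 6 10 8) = (1 6 10 8 2 5 7) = [0, 6, 5, 3, 4, 7, 10, 1, 2, 9, 8]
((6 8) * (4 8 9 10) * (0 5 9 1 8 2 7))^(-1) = ((0 5 9 10 4 2 7)(1 8 6))^(-1) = (0 7 2 4 10 9 5)(1 6 8)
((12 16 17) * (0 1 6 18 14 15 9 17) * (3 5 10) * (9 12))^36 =((0 1 6 18 14 15 12 16)(3 5 10)(9 17))^36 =(0 14)(1 15)(6 12)(16 18)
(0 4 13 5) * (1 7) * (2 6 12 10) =(0 4 13 5)(1 7)(2 6 12 10) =[4, 7, 6, 3, 13, 0, 12, 1, 8, 9, 2, 11, 10, 5]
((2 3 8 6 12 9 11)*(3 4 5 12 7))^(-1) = ((2 4 5 12 9 11)(3 8 6 7))^(-1) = (2 11 9 12 5 4)(3 7 6 8)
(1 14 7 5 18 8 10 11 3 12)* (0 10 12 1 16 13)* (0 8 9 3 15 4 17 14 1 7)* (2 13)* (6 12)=(0 10 11 15 4 17 14)(2 13 8 6 12 16)(3 7 5 18 9)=[10, 1, 13, 7, 17, 18, 12, 5, 6, 3, 11, 15, 16, 8, 0, 4, 2, 14, 9]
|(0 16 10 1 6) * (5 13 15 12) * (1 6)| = 4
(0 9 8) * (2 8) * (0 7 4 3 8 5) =[9, 1, 5, 8, 3, 0, 6, 4, 7, 2] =(0 9 2 5)(3 8 7 4)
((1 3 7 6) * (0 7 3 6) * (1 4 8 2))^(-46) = ((0 7)(1 6 4 8 2))^(-46) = (1 2 8 4 6)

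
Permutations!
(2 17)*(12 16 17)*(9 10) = (2 12 16 17)(9 10) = [0, 1, 12, 3, 4, 5, 6, 7, 8, 10, 9, 11, 16, 13, 14, 15, 17, 2]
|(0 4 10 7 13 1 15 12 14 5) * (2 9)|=10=|(0 4 10 7 13 1 15 12 14 5)(2 9)|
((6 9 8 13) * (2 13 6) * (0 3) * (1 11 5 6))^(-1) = ((0 3)(1 11 5 6 9 8)(2 13))^(-1) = (0 3)(1 8 9 6 5 11)(2 13)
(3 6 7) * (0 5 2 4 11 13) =(0 5 2 4 11 13)(3 6 7) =[5, 1, 4, 6, 11, 2, 7, 3, 8, 9, 10, 13, 12, 0]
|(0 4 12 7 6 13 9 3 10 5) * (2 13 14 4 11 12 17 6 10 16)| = 60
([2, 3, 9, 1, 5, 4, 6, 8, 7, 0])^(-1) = (0 9 2)(1 3)(4 5)(7 8)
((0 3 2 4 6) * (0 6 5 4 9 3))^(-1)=((2 9 3)(4 5))^(-1)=(2 3 9)(4 5)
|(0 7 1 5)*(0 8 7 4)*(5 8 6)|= |(0 4)(1 8 7)(5 6)|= 6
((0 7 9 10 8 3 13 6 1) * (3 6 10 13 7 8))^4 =(3 10 13 9 7)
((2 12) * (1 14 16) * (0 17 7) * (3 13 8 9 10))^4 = (0 17 7)(1 14 16)(3 10 9 8 13)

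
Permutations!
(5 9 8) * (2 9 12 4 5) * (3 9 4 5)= [0, 1, 4, 9, 3, 12, 6, 7, 2, 8, 10, 11, 5]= (2 4 3 9 8)(5 12)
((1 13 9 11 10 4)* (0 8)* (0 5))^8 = (0 5 8)(1 9 10)(4 13 11)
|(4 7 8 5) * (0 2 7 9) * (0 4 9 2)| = |(2 7 8 5 9 4)| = 6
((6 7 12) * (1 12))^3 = ((1 12 6 7))^3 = (1 7 6 12)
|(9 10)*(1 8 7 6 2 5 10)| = 8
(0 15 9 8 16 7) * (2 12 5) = (0 15 9 8 16 7)(2 12 5) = [15, 1, 12, 3, 4, 2, 6, 0, 16, 8, 10, 11, 5, 13, 14, 9, 7]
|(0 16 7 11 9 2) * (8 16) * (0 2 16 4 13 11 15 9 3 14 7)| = 11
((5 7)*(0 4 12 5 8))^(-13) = ((0 4 12 5 7 8))^(-13) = (0 8 7 5 12 4)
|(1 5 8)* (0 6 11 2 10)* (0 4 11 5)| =20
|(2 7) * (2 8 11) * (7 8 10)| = |(2 8 11)(7 10)| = 6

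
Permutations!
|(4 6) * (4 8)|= 3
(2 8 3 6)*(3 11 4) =(2 8 11 4 3 6) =[0, 1, 8, 6, 3, 5, 2, 7, 11, 9, 10, 4]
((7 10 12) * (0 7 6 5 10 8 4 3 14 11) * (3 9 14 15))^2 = ((0 7 8 4 9 14 11)(3 15)(5 10 12 6))^2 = (15)(0 8 9 11 7 4 14)(5 12)(6 10)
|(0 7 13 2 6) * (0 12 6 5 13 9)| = 6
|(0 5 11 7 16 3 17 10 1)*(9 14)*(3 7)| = 14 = |(0 5 11 3 17 10 1)(7 16)(9 14)|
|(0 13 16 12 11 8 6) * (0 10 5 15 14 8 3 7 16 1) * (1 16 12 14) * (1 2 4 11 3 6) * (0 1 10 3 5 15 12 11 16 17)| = |(0 13 17)(2 4 16 14 8 10 15)(3 7 11 6)(5 12)| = 84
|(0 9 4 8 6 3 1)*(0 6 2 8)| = |(0 9 4)(1 6 3)(2 8)| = 6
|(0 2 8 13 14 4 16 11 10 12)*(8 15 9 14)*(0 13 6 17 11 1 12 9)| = |(0 2 15)(1 12 13 8 6 17 11 10 9 14 4 16)| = 12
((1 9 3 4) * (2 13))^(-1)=(1 4 3 9)(2 13)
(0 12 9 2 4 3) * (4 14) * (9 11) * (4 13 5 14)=(0 12 11 9 2 4 3)(5 14 13)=[12, 1, 4, 0, 3, 14, 6, 7, 8, 2, 10, 9, 11, 5, 13]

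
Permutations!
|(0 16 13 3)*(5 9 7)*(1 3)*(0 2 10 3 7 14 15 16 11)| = |(0 11)(1 7 5 9 14 15 16 13)(2 10 3)| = 24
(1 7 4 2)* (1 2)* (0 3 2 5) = (0 3 2 5)(1 7 4) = [3, 7, 5, 2, 1, 0, 6, 4]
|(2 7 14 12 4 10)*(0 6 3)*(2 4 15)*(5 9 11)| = 30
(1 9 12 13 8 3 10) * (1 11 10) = (1 9 12 13 8 3)(10 11) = [0, 9, 2, 1, 4, 5, 6, 7, 3, 12, 11, 10, 13, 8]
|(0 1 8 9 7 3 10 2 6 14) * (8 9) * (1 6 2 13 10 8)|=|(0 6 14)(1 9 7 3 8)(10 13)|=30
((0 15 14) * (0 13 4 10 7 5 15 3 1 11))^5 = (0 3 1 11)(4 14 5 10 13 15 7)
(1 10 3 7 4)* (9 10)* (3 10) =(10)(1 9 3 7 4) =[0, 9, 2, 7, 1, 5, 6, 4, 8, 3, 10]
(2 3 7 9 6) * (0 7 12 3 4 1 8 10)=[7, 8, 4, 12, 1, 5, 2, 9, 10, 6, 0, 11, 3]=(0 7 9 6 2 4 1 8 10)(3 12)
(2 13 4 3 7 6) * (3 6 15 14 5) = (2 13 4 6)(3 7 15 14 5) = [0, 1, 13, 7, 6, 3, 2, 15, 8, 9, 10, 11, 12, 4, 5, 14]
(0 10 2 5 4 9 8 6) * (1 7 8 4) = [10, 7, 5, 3, 9, 1, 0, 8, 6, 4, 2] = (0 10 2 5 1 7 8 6)(4 9)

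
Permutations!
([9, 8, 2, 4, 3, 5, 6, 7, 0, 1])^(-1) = (0 8 1 9)(3 4)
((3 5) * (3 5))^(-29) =((5))^(-29) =(5)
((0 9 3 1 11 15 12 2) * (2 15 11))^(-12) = (15)(0 1 9 2 3) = ((0 9 3 1 2)(12 15))^(-12)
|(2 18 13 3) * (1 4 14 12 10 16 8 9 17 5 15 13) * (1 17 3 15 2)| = 36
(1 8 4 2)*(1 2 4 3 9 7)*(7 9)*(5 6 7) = (9)(1 8 3 5 6 7) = [0, 8, 2, 5, 4, 6, 7, 1, 3, 9]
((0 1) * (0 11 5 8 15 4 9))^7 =(0 9 4 15 8 5 11 1)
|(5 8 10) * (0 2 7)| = 3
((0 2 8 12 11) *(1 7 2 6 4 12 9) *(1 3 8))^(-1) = (0 11 12 4 6)(1 2 7)(3 9 8)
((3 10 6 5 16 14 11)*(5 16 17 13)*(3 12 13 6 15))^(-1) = (3 15 10)(5 13 12 11 14 16 6 17)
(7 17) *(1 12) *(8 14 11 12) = (1 8 14 11 12)(7 17) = [0, 8, 2, 3, 4, 5, 6, 17, 14, 9, 10, 12, 1, 13, 11, 15, 16, 7]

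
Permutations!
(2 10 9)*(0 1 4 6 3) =(0 1 4 6 3)(2 10 9) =[1, 4, 10, 0, 6, 5, 3, 7, 8, 2, 9]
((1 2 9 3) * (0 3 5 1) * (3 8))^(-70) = ((0 8 3)(1 2 9 5))^(-70) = (0 3 8)(1 9)(2 5)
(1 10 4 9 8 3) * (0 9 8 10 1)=[9, 1, 2, 0, 8, 5, 6, 7, 3, 10, 4]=(0 9 10 4 8 3)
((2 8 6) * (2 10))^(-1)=((2 8 6 10))^(-1)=(2 10 6 8)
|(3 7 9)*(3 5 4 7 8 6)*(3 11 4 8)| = 7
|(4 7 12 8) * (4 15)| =5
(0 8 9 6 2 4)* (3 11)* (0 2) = (0 8 9 6)(2 4)(3 11) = [8, 1, 4, 11, 2, 5, 0, 7, 9, 6, 10, 3]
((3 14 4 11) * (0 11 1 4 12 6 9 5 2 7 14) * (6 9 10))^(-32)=(0 11 3)(2 9 14)(5 12 7)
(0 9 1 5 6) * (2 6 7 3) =(0 9 1 5 7 3 2 6) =[9, 5, 6, 2, 4, 7, 0, 3, 8, 1]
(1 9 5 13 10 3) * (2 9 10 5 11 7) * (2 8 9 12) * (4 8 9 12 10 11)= (1 11 7 9 4 8 12 2 10 3)(5 13)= [0, 11, 10, 1, 8, 13, 6, 9, 12, 4, 3, 7, 2, 5]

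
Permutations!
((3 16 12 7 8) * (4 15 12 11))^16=((3 16 11 4 15 12 7 8))^16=(16)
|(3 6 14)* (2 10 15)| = 3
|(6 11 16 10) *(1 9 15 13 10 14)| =|(1 9 15 13 10 6 11 16 14)| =9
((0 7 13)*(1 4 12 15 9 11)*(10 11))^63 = (15)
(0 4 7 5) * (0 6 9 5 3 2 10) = (0 4 7 3 2 10)(5 6 9) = [4, 1, 10, 2, 7, 6, 9, 3, 8, 5, 0]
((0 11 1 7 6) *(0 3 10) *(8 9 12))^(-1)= ((0 11 1 7 6 3 10)(8 9 12))^(-1)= (0 10 3 6 7 1 11)(8 12 9)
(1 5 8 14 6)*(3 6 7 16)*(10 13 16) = (1 5 8 14 7 10 13 16 3 6) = [0, 5, 2, 6, 4, 8, 1, 10, 14, 9, 13, 11, 12, 16, 7, 15, 3]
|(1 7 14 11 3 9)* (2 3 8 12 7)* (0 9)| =|(0 9 1 2 3)(7 14 11 8 12)| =5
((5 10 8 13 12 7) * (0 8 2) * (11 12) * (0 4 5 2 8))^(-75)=((2 4 5 10 8 13 11 12 7))^(-75)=(2 11 10)(4 12 8)(5 7 13)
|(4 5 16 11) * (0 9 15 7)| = |(0 9 15 7)(4 5 16 11)| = 4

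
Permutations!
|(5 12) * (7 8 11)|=|(5 12)(7 8 11)|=6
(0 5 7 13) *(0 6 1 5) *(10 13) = (1 5 7 10 13 6) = [0, 5, 2, 3, 4, 7, 1, 10, 8, 9, 13, 11, 12, 6]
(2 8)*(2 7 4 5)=[0, 1, 8, 3, 5, 2, 6, 4, 7]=(2 8 7 4 5)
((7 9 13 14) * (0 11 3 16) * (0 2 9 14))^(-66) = ((0 11 3 16 2 9 13)(7 14))^(-66) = (0 2 11 9 3 13 16)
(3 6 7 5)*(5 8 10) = (3 6 7 8 10 5) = [0, 1, 2, 6, 4, 3, 7, 8, 10, 9, 5]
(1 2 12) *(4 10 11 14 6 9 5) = (1 2 12)(4 10 11 14 6 9 5) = [0, 2, 12, 3, 10, 4, 9, 7, 8, 5, 11, 14, 1, 13, 6]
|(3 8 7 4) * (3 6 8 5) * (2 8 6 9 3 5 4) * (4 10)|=12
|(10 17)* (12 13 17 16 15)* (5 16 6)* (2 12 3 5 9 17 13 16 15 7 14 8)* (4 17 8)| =33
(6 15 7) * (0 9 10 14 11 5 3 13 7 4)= (0 9 10 14 11 5 3 13 7 6 15 4)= [9, 1, 2, 13, 0, 3, 15, 6, 8, 10, 14, 5, 12, 7, 11, 4]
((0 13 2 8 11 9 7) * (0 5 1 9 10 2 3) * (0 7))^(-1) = ((0 13 3 7 5 1 9)(2 8 11 10))^(-1) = (0 9 1 5 7 3 13)(2 10 11 8)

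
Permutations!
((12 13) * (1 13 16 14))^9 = (1 14 16 12 13)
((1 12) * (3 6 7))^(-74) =(12)(3 6 7)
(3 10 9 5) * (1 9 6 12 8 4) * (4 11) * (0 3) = (0 3 10 6 12 8 11 4 1 9 5) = [3, 9, 2, 10, 1, 0, 12, 7, 11, 5, 6, 4, 8]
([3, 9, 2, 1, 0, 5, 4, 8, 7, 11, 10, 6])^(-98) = (11)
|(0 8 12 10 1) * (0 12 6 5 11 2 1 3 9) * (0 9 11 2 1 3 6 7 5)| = |(0 8 7 5 2 3 11 1 12 10 6)| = 11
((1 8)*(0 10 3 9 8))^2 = (0 3 8)(1 10 9)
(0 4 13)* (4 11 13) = (0 11 13) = [11, 1, 2, 3, 4, 5, 6, 7, 8, 9, 10, 13, 12, 0]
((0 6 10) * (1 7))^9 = (10)(1 7)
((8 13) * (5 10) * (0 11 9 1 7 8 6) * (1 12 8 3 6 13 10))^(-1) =((13)(0 11 9 12 8 10 5 1 7 3 6))^(-1) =(13)(0 6 3 7 1 5 10 8 12 9 11)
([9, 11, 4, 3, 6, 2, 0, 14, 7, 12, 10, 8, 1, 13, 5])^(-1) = (0 6 4 2 5 14 7 8 11 1 12 9)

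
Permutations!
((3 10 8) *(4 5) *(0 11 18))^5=(0 18 11)(3 8 10)(4 5)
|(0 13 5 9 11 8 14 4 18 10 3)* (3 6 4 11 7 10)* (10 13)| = |(0 10 6 4 18 3)(5 9 7 13)(8 14 11)| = 12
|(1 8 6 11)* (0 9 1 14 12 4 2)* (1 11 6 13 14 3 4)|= 30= |(0 9 11 3 4 2)(1 8 13 14 12)|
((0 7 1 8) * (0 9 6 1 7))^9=((1 8 9 6))^9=(1 8 9 6)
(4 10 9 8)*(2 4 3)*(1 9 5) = (1 9 8 3 2 4 10 5) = [0, 9, 4, 2, 10, 1, 6, 7, 3, 8, 5]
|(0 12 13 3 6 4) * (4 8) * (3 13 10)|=7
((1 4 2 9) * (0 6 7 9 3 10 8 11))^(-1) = ((0 6 7 9 1 4 2 3 10 8 11))^(-1) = (0 11 8 10 3 2 4 1 9 7 6)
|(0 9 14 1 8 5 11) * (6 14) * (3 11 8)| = |(0 9 6 14 1 3 11)(5 8)| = 14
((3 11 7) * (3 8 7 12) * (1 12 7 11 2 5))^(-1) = ((1 12 3 2 5)(7 8 11))^(-1) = (1 5 2 3 12)(7 11 8)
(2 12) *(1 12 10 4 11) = (1 12 2 10 4 11) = [0, 12, 10, 3, 11, 5, 6, 7, 8, 9, 4, 1, 2]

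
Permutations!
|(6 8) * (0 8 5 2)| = |(0 8 6 5 2)| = 5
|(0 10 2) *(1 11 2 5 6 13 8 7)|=10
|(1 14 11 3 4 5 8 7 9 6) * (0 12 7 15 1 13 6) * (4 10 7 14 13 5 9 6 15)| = 12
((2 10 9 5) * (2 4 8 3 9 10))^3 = (10)(3 4 9 8 5)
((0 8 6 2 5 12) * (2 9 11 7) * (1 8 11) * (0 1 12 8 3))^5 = ((0 11 7 2 5 8 6 9 12 1 3))^5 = (0 8 3 5 1 2 12 7 9 11 6)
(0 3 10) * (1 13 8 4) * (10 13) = (0 3 13 8 4 1 10) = [3, 10, 2, 13, 1, 5, 6, 7, 4, 9, 0, 11, 12, 8]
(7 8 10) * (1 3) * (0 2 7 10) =(10)(0 2 7 8)(1 3) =[2, 3, 7, 1, 4, 5, 6, 8, 0, 9, 10]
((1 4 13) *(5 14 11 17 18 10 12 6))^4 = (1 4 13)(5 18)(6 17)(10 14)(11 12)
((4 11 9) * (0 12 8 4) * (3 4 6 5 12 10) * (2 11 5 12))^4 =((0 10 3 4 5 2 11 9)(6 12 8))^4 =(0 5)(2 10)(3 11)(4 9)(6 12 8)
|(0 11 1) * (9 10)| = 6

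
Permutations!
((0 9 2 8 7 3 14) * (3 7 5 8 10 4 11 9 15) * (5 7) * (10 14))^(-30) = (0 9 10)(2 4 15)(3 14 11)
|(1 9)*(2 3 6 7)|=|(1 9)(2 3 6 7)|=4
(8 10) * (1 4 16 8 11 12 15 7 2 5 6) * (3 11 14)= [0, 4, 5, 11, 16, 6, 1, 2, 10, 9, 14, 12, 15, 13, 3, 7, 8]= (1 4 16 8 10 14 3 11 12 15 7 2 5 6)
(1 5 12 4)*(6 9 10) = (1 5 12 4)(6 9 10) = [0, 5, 2, 3, 1, 12, 9, 7, 8, 10, 6, 11, 4]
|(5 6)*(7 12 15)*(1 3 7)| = |(1 3 7 12 15)(5 6)| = 10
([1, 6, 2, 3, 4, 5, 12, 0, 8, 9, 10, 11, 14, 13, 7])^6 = (14)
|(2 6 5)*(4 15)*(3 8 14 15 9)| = 6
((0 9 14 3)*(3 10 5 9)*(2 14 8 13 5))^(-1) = (0 3)(2 10 14)(5 13 8 9)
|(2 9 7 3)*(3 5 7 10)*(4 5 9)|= 7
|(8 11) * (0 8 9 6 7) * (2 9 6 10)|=|(0 8 11 6 7)(2 9 10)|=15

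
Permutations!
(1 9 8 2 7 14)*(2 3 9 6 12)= (1 6 12 2 7 14)(3 9 8)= [0, 6, 7, 9, 4, 5, 12, 14, 3, 8, 10, 11, 2, 13, 1]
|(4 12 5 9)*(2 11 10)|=12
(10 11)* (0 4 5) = (0 4 5)(10 11) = [4, 1, 2, 3, 5, 0, 6, 7, 8, 9, 11, 10]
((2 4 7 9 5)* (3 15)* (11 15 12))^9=((2 4 7 9 5)(3 12 11 15))^9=(2 5 9 7 4)(3 12 11 15)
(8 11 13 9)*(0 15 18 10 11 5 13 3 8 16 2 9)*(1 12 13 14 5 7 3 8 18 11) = (0 15 11 8 7 3 18 10 1 12 13)(2 9 16)(5 14) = [15, 12, 9, 18, 4, 14, 6, 3, 7, 16, 1, 8, 13, 0, 5, 11, 2, 17, 10]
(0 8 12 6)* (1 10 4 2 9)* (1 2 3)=(0 8 12 6)(1 10 4 3)(2 9)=[8, 10, 9, 1, 3, 5, 0, 7, 12, 2, 4, 11, 6]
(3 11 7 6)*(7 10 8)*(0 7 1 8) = [7, 8, 2, 11, 4, 5, 3, 6, 1, 9, 0, 10] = (0 7 6 3 11 10)(1 8)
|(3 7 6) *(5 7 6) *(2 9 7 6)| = 6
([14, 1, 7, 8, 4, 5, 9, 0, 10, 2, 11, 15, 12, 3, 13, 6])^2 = (0 13 8 11 6 2)(3 10 15 9 7 14)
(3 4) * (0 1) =(0 1)(3 4) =[1, 0, 2, 4, 3]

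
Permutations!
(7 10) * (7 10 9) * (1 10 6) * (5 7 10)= [0, 5, 2, 3, 4, 7, 1, 9, 8, 10, 6]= (1 5 7 9 10 6)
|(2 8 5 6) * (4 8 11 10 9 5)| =6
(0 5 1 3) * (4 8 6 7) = (0 5 1 3)(4 8 6 7) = [5, 3, 2, 0, 8, 1, 7, 4, 6]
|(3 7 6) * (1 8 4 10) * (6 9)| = 4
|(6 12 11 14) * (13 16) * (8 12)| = 10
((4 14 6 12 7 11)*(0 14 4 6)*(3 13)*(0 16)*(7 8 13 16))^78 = (0 3 8 6 7)(11 14 16 13 12)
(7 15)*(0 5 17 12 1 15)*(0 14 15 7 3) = [5, 7, 2, 0, 4, 17, 6, 14, 8, 9, 10, 11, 1, 13, 15, 3, 16, 12] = (0 5 17 12 1 7 14 15 3)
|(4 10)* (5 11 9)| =|(4 10)(5 11 9)| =6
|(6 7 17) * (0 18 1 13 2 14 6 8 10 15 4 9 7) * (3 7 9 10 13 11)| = |(0 18 1 11 3 7 17 8 13 2 14 6)(4 10 15)| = 12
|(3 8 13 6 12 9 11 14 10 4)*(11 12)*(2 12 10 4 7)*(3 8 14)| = |(2 12 9 10 7)(3 14 4 8 13 6 11)| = 35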